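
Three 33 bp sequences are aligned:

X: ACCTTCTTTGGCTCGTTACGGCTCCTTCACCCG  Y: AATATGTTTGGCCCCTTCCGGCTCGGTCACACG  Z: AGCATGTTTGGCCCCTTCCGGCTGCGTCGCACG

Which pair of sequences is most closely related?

Y and Z

X–Y: 10/33 differ, p = 0.303, d = 0.388.
X–Z: 10/33 differ, p = 0.303, d = 0.388.
Y–Z: 5/33 differ, p = 0.152, d = 0.169.
The smallest distance is between Y and Z.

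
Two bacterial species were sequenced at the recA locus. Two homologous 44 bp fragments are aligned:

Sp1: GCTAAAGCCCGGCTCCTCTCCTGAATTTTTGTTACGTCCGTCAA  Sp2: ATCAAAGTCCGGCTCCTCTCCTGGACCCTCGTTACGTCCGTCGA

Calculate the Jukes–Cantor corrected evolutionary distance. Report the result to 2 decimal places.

0.27

The sequences differ at 10 of 44 sites (1, 2, 3, 8, 24, 26, 27, 28, 30, 43), so p = 10/44 ≈ 0.227273.
d = −(3/4) ln(1 − 4p/3) = −0.75 ln(1 − 0.303031) = −0.75 ln(0.696969)
  = −0.75 × (-0.361014) = 0.270761 substitutions/site.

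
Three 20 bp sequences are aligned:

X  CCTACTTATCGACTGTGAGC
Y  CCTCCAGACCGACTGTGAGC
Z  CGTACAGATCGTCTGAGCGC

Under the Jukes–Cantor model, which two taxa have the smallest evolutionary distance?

X–Y: 4/20 differ, p = 0.200, d = 0.233.
X–Z: 6/20 differ, p = 0.300, d = 0.383.
Y–Z: 6/20 differ, p = 0.300, d = 0.383.
The smallest distance is between X and Y.

X and Y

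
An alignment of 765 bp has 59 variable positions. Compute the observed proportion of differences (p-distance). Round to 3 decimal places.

p = 59/765 = 0.077124… ≈ 0.077 (to 3 d.p.).

0.077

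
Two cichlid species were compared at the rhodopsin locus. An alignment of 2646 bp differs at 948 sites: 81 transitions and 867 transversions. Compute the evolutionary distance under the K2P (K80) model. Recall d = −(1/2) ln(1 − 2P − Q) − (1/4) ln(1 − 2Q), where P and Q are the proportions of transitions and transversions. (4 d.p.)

P = 81/2646 ≈ 0.030612 and Q = 867/2646 ≈ 0.327664.
Under the Kimura two-parameter model, d = −½ ln(1 − 2P − Q) − ¼ ln(1 − 2Q).
1 − 2P − Q = 0.611112, giving −½ ln(0.611112) = 0.246238.
1 − 2Q = 0.344672, giving −¼ ln(0.344672) = 0.266291.
d = 0.246238 + 0.266291 = 0.512529.

0.5125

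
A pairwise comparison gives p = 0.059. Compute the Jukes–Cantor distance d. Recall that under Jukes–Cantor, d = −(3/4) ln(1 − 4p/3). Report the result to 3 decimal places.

0.061

d = −(3/4) ln(1 − 4p/3) = −0.75 ln(1 − 0.078667) = −0.75 ln(0.921333)
  = −0.75 × (-0.081934) = 0.061451 substitutions/site.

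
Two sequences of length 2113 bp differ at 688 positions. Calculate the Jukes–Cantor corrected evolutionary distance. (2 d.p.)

0.43

p = 688/2113 ≈ 0.325603.
d = −(3/4) ln(1 − 4p/3) = −0.75 ln(1 − 0.434137) = −0.75 ln(0.565863)
  = −0.75 × (-0.569403) = 0.427052 substitutions/site.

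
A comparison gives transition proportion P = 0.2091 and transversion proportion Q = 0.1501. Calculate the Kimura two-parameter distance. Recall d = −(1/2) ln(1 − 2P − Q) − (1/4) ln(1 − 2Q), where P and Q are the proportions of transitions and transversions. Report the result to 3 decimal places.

Under the Kimura two-parameter model, d = −½ ln(1 − 2P − Q) − ¼ ln(1 − 2Q).
1 − 2P − Q = 0.4317, giving −½ ln(0.4317) = 0.420012.
1 − 2Q = 0.6998, giving −¼ ln(0.6998) = 0.089240.
d = 0.420012 + 0.089240 = 0.509252.

0.509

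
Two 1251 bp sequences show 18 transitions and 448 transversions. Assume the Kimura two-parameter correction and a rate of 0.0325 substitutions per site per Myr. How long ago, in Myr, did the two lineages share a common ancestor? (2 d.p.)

P = 18/1251 ≈ 0.014388 and Q = 448/1251 ≈ 0.358114.
Under the Kimura two-parameter model, d = −½ ln(1 − 2P − Q) − ¼ ln(1 − 2Q).
1 − 2P − Q = 0.61311, giving −½ ln(0.61311) = 0.244605.
1 − 2Q = 0.283772, giving −¼ ln(0.283772) = 0.314896.
d = 0.244605 + 0.314896 = 0.559501.
Under a molecular clock d = 2μt, so t = d/(2μ) = 0.559501 / (2 × 0.0325) = 8.61 Myr.

8.61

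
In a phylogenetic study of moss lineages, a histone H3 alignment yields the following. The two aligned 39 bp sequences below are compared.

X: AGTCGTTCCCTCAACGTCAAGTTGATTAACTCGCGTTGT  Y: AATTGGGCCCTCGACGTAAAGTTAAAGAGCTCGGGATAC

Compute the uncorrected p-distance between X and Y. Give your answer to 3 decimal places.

0.359

The sequences differ at 14 of 39 positions.
p = 14/39 = 0.358974… ≈ 0.359 (to 3 d.p.).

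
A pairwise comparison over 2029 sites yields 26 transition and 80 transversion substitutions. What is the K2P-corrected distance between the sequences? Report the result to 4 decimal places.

0.0542

P = 26/2029 ≈ 0.012814 and Q = 80/2029 ≈ 0.039428.
Under the Kimura two-parameter model, d = −½ ln(1 − 2P − Q) − ¼ ln(1 − 2Q).
1 − 2P − Q = 0.934944, giving −½ ln(0.934944) = 0.033634.
1 − 2Q = 0.921144, giving −¼ ln(0.921144) = 0.020535.
d = 0.033634 + 0.020535 = 0.054169.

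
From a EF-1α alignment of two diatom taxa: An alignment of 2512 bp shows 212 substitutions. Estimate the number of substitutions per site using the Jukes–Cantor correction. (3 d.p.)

p = 212/2512 ≈ 0.084395.
d = −(3/4) ln(1 − 4p/3) = −0.75 ln(1 − 0.112527) = −0.75 ln(0.887473)
  = −0.75 × (-0.119377) = 0.089533 substitutions/site.

0.090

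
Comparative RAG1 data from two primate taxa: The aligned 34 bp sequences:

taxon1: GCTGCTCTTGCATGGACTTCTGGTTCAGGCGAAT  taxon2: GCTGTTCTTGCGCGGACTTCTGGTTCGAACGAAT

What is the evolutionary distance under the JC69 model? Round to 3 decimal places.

0.201

The sequences differ at 6 of 34 sites (5, 12, 13, 27, 28, 29), so p = 6/34 ≈ 0.176471.
d = −(3/4) ln(1 − 4p/3) = −0.75 ln(1 − 0.235295) = −0.75 ln(0.764705)
  = −0.75 × (-0.268265) = 0.201199 substitutions/site.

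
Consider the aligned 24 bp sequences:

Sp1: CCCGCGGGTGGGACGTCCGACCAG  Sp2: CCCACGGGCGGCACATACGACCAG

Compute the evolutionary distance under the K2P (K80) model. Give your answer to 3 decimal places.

Of 24 sites, 3 differences are transitions and 2 are transversions, so P = 3/24 = 0.125 and Q = 2/24 ≈ 0.083333.
Under the Kimura two-parameter model, d = −½ ln(1 − 2P − Q) − ¼ ln(1 − 2Q).
1 − 2P − Q = 0.666667, giving −½ ln(0.666667) = 0.202732.
1 − 2Q = 0.833334, giving −¼ ln(0.833334) = 0.045580.
d = 0.202732 + 0.045580 = 0.248312.

0.248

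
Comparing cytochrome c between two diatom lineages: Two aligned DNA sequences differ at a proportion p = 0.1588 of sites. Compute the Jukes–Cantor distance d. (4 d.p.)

0.1784

d = −(3/4) ln(1 − 4p/3) = −0.75 ln(1 − 0.211733) = −0.75 ln(0.788267)
  = −0.75 × (-0.237918) = 0.178439 substitutions/site.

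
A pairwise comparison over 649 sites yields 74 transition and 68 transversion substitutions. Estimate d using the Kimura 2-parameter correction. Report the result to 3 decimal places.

P = 74/649 ≈ 0.114022 and Q = 68/649 ≈ 0.104777.
Under the Kimura two-parameter model, d = −½ ln(1 − 2P − Q) − ¼ ln(1 − 2Q).
1 − 2P − Q = 0.667179, giving −½ ln(0.667179) = 0.202348.
1 − 2Q = 0.790446, giving −¼ ln(0.790446) = 0.058789.
d = 0.202348 + 0.058789 = 0.261137.

0.261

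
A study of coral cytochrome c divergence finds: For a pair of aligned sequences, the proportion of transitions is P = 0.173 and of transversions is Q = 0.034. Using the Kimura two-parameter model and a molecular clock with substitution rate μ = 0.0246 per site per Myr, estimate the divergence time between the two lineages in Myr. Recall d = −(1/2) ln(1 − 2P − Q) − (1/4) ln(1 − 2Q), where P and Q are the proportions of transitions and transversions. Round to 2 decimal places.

5.22

Under the Kimura two-parameter model, d = −½ ln(1 − 2P − Q) − ¼ ln(1 − 2Q).
1 − 2P − Q = 0.62, giving −½ ln(0.62) = 0.239018.
1 − 2Q = 0.932, giving −¼ ln(0.932) = 0.017606.
d = 0.239018 + 0.017606 = 0.256624.
Under a molecular clock d = 2μt, so t = d/(2μ) = 0.256624 / (2 × 0.0246) = 5.22 Myr.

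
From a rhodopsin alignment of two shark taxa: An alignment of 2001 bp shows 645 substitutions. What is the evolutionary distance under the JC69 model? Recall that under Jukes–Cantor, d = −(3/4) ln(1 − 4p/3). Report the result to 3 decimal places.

p = 645/2001 ≈ 0.322339.
d = −(3/4) ln(1 − 4p/3) = −0.75 ln(1 − 0.429785) = −0.75 ln(0.570215)
  = −0.75 × (-0.561742) = 0.421307 substitutions/site.

0.421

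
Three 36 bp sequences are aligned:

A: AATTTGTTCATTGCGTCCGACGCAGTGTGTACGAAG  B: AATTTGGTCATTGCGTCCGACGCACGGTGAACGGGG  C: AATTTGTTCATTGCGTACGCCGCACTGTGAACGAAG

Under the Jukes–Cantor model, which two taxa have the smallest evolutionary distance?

A and C

A–B: 6/36 differ, p = 0.167, d = 0.188.
A–C: 4/36 differ, p = 0.111, d = 0.120.
B–C: 6/36 differ, p = 0.167, d = 0.188.
The smallest distance is between A and C.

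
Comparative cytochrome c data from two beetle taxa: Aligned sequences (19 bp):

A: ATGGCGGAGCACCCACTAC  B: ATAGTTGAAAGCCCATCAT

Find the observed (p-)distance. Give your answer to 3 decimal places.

The sequences differ at 9 of 19 positions (sites 3, 5, 6, 9, 10, 11, 16, 17, 19).
p = 9/19 = 0.473684… ≈ 0.474 (to 3 d.p.).

0.474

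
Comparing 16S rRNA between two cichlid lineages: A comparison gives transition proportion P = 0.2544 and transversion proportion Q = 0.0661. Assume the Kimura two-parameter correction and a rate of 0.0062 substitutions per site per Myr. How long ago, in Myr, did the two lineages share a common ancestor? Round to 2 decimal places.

37.35

Under the Kimura two-parameter model, d = −½ ln(1 − 2P − Q) − ¼ ln(1 − 2Q).
1 − 2P − Q = 0.4251, giving −½ ln(0.4251) = 0.427715.
1 − 2Q = 0.8678, giving −¼ ln(0.8678) = 0.035449.
d = 0.427715 + 0.035449 = 0.463164.
Under a molecular clock d = 2μt, so t = d/(2μ) = 0.463164 / (2 × 0.0062) = 37.35 Myr.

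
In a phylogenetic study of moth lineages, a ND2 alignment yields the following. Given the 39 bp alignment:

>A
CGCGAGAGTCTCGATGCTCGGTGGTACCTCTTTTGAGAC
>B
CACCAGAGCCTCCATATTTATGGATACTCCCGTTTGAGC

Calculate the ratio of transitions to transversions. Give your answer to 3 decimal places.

2.167

Transitions are A↔G and C↔T; transversions are all other mismatches.
Transitions: 13. Transversions: 6.
R = 13/6 = 2.166666… ≈ 2.167 (to 3 d.p.).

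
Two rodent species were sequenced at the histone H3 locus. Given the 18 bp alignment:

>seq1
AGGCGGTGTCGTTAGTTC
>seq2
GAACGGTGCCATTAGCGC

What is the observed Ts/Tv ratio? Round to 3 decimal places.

6.000

Transitions are A↔G and C↔T; transversions are all other mismatches.
Transitions: 6. Transversions: 1.
R = 6/1 = 6.000.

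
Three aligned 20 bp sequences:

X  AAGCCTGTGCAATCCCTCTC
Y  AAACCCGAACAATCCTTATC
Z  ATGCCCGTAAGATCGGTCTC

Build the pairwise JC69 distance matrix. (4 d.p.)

d(X,Y) = 0.3831, d(X,Z) = 0.4715, d(Y,Z) = 0.5716

X–Y: 6/20 sites differ → p = 0.3, d = −0.75 ln(1 − 0.4) = 0.383119 ≈ 0.3831.
X–Z: 7/20 sites differ → p = 0.35, d = −0.75 ln(1 − 0.466667) = 0.471457 ≈ 0.4715.
Y–Z: 8/20 sites differ → p = 0.4, d = −0.75 ln(1 − 0.533333) = 0.571605 ≈ 0.5716.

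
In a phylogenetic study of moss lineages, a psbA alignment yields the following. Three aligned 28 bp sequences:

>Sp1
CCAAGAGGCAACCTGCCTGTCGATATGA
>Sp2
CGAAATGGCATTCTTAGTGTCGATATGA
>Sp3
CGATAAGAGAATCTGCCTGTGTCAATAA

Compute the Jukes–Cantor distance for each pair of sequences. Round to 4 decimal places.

Sp1–Sp2: 8/28 sites differ → p ≈ 0.285714, d = −0.75 ln(1 − 0.380952) = 0.359679 ≈ 0.3597.
Sp1–Sp3: 11/28 sites differ → p ≈ 0.392857, d = −0.75 ln(1 − 0.523809) = 0.556452 ≈ 0.5565.
Sp2–Sp3: 13/28 sites differ → p ≈ 0.464286, d = −0.75 ln(1 − 0.619048) = 0.723811 ≈ 0.7238.

d(Sp1,Sp2) = 0.3597, d(Sp1,Sp3) = 0.5565, d(Sp2,Sp3) = 0.7238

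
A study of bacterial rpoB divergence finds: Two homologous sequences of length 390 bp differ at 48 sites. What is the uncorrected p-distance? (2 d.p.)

0.12

p = 48/390 = 0.123076… ≈ 0.12 (to 2 d.p.).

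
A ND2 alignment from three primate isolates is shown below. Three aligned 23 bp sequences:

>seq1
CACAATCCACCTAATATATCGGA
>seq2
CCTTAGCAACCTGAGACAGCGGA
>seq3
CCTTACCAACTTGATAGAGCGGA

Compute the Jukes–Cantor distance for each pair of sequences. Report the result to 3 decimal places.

seq1–seq2: 9/23 sites differ → p ≈ 0.391304, d = −0.75 ln(1 − 0.521739) = 0.553199 ≈ 0.553.
seq1–seq3: 9/23 sites differ → p ≈ 0.391304, d = −0.75 ln(1 − 0.521739) = 0.553199 ≈ 0.553.
seq2–seq3: 4/23 sites differ → p ≈ 0.173913, d = −0.75 ln(1 − 0.231884) = 0.197861 ≈ 0.198.

d(seq1,seq2) = 0.553, d(seq1,seq3) = 0.553, d(seq2,seq3) = 0.198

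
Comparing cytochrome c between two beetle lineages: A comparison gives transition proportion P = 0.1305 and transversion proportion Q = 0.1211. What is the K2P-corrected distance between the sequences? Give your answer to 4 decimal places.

0.3100

Under the Kimura two-parameter model, d = −½ ln(1 − 2P − Q) − ¼ ln(1 − 2Q).
1 − 2P − Q = 0.6179, giving −½ ln(0.6179) = 0.240714.
1 − 2Q = 0.7578, giving −¼ ln(0.7578) = 0.069334.
d = 0.240714 + 0.069334 = 0.310048.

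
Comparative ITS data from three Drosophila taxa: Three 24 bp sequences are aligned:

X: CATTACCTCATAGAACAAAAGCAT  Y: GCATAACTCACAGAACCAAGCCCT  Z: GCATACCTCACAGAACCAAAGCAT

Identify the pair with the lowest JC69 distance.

Y and Z

X–Y: 9/24 differ, p = 0.375, d = 0.520.
X–Z: 5/24 differ, p = 0.208, d = 0.244.
Y–Z: 4/24 differ, p = 0.167, d = 0.188.
The smallest distance is between Y and Z.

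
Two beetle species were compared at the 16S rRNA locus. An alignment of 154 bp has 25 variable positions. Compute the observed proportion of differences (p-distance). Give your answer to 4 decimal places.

0.1623

p = 25/154 = 0.162337… ≈ 0.1623 (to 4 d.p.).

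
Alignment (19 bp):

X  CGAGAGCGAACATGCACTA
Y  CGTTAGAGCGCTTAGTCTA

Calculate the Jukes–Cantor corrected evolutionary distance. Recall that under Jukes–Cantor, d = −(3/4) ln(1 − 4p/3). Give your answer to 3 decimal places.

0.749

The sequences differ at 9 of 19 sites (3, 4, 7, 9, 10, 12, 14, 15, 16), so p = 9/19 ≈ 0.473684.
d = −(3/4) ln(1 − 4p/3) = −0.75 ln(1 − 0.631579) = −0.75 ln(0.368421)
  = −0.75 × (-0.998529) = 0.748897 substitutions/site.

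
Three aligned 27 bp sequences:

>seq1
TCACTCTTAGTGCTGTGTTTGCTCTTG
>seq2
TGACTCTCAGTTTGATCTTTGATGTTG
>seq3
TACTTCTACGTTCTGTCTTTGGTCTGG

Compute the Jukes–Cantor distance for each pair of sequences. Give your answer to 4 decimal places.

seq1–seq2: 9/27 sites differ → p ≈ 0.333333, d = −0.75 ln(1 − 0.444444) = 0.440839 ≈ 0.4408.
seq1–seq3: 9/27 sites differ → p ≈ 0.333333, d = −0.75 ln(1 − 0.444444) = 0.440839 ≈ 0.4408.
seq2–seq3: 11/27 sites differ → p ≈ 0.407407, d = −0.75 ln(1 − 0.543209) = 0.587647 ≈ 0.5876.

d(seq1,seq2) = 0.4408, d(seq1,seq3) = 0.4408, d(seq2,seq3) = 0.5876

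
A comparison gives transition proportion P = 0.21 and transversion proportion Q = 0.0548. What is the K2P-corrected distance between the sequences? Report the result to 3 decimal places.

0.351

Under the Kimura two-parameter model, d = −½ ln(1 − 2P − Q) − ¼ ln(1 − 2Q).
1 − 2P − Q = 0.5252, giving −½ ln(0.5252) = 0.321988.
1 − 2Q = 0.8904, giving −¼ ln(0.8904) = 0.029021.
d = 0.321988 + 0.029021 = 0.351009.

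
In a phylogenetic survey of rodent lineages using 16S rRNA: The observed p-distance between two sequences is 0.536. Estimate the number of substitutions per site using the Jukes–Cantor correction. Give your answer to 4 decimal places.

0.9406

d = −(3/4) ln(1 − 4p/3) = −0.75 ln(1 − 0.714667) = −0.75 ln(0.285333)
  = −0.75 × (-1.254098) = 0.940574 substitutions/site.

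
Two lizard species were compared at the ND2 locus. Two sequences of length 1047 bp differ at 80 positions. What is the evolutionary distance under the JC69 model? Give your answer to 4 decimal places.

0.0806

p = 80/1047 ≈ 0.076409.
d = −(3/4) ln(1 − 4p/3) = −0.75 ln(1 − 0.101879) = −0.75 ln(0.898121)
  = −0.75 × (-0.107450) = 0.080588 substitutions/site.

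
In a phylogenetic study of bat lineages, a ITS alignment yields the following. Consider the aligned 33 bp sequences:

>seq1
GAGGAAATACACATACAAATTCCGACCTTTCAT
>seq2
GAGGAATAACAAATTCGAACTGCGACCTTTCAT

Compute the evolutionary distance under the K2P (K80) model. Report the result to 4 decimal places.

0.2495

Of 33 sites, 2 differences are transitions and 5 are transversions, so P = 2/33 ≈ 0.060606 and Q = 5/33 ≈ 0.151515.
Under the Kimura two-parameter model, d = −½ ln(1 − 2P − Q) − ¼ ln(1 − 2Q).
1 − 2P − Q = 0.727273, giving −½ ln(0.727273) = 0.159227.
1 − 2Q = 0.69697, giving −¼ ln(0.69697) = 0.090253.
d = 0.159227 + 0.090253 = 0.249480.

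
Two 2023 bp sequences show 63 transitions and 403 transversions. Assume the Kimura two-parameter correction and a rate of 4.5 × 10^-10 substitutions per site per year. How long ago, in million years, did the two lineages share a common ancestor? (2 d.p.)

309.57

P = 63/2023 ≈ 0.031142 and Q = 403/2023 ≈ 0.199209.
Under the Kimura two-parameter model, d = −½ ln(1 − 2P − Q) − ¼ ln(1 − 2Q).
1 − 2P − Q = 0.738507, giving −½ ln(0.738507) = 0.151562.
1 − 2Q = 0.601582, giving −¼ ln(0.601582) = 0.127048.
d = 0.151562 + 0.127048 = 0.278610.
Under a molecular clock d = 2μt, so t = d/(2μ) = 0.278610 / (2 × 4.5 × 10^-10) = 309.57 million years.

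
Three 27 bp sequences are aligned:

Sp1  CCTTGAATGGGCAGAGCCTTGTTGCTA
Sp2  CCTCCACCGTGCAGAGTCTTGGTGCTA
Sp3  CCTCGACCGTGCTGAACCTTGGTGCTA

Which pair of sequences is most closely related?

Sp2 and Sp3

Sp1–Sp2: 7/27 differ, p = 0.259, d = 0.318.
Sp1–Sp3: 7/27 differ, p = 0.259, d = 0.318.
Sp2–Sp3: 4/27 differ, p = 0.148, d = 0.165.
The smallest distance is between Sp2 and Sp3.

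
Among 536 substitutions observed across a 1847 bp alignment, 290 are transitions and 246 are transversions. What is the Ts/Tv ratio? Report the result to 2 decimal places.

R = 290/246 = 1.178861… ≈ 1.18 (to 2 d.p.).

1.18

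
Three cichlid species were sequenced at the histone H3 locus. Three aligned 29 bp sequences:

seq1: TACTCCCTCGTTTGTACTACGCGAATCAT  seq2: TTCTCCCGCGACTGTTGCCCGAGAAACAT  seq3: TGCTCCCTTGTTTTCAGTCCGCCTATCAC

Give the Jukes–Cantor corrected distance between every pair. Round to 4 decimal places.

d(seq1,seq2) = 0.4618, d(seq1,seq3) = 0.4006, d(seq2,seq3) = 0.7739

seq1–seq2: 10/29 sites differ → p ≈ 0.344828, d = −0.75 ln(1 − 0.459771) = 0.461822 ≈ 0.4618.
seq1–seq3: 9/29 sites differ → p ≈ 0.310345, d = −0.75 ln(1 − 0.413793) = 0.400562 ≈ 0.4006.
seq2–seq3: 14/29 sites differ → p ≈ 0.482759, d = −0.75 ln(1 − 0.643679) = 0.773942 ≈ 0.7739.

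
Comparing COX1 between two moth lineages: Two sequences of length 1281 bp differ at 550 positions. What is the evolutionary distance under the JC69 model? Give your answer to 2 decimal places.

p = 550/1281 ≈ 0.429352.
d = −(3/4) ln(1 − 4p/3) = −0.75 ln(1 − 0.572469) = −0.75 ln(0.427531)
  = −0.75 × (-0.849728) = 0.637296 substitutions/site.

0.64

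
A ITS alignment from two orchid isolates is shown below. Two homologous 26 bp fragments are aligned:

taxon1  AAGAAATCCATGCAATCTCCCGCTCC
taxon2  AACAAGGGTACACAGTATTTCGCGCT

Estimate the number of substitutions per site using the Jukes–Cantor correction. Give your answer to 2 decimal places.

0.82

The sequences differ at 13 of 26 sites, so p = 13/26 = 0.5.
d = −(3/4) ln(1 − 4p/3) = −0.75 ln(1 − 0.666667) = −0.75 ln(0.333333)
  = −0.75 × (-1.098613) = 0.823960 substitutions/site.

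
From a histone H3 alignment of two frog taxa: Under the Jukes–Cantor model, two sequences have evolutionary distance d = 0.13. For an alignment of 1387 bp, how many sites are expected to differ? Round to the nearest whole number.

166

Invert JC69: p = (3/4)(1 − e^(−4d/3)) = 0.75 × (1 − e^(-0.173333)) = 0.75 × (1 − 0.840858) = 0.119357.
Expected differing sites = pL ≈ 0.119357 × 1387 = 165.548159 ≈ 166.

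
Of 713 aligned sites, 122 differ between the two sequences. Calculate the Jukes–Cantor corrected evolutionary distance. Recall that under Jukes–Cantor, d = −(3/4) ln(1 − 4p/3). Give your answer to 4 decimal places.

0.1942

p = 122/713 ≈ 0.171108.
d = −(3/4) ln(1 − 4p/3) = −0.75 ln(1 − 0.228144) = −0.75 ln(0.771856)
  = −0.75 × (-0.258957) = 0.194218 substitutions/site.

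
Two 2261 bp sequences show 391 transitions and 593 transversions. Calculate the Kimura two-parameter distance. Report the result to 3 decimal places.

0.654

P = 391/2261 ≈ 0.172932 and Q = 593/2261 ≈ 0.262273.
Under the Kimura two-parameter model, d = −½ ln(1 − 2P − Q) − ¼ ln(1 − 2Q).
1 − 2P − Q = 0.391863, giving −½ ln(0.391863) = 0.468421.
1 − 2Q = 0.475454, giving −¼ ln(0.475454) = 0.185871.
d = 0.468421 + 0.185871 = 0.654292.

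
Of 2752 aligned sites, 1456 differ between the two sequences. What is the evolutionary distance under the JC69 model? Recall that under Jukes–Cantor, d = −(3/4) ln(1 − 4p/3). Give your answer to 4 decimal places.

p = 1456/2752 ≈ 0.52907.
d = −(3/4) ln(1 − 4p/3) = −0.75 ln(1 − 0.705427) = −0.75 ln(0.294573)
  = −0.75 × (-1.222228) = 0.916671 substitutions/site.

0.9167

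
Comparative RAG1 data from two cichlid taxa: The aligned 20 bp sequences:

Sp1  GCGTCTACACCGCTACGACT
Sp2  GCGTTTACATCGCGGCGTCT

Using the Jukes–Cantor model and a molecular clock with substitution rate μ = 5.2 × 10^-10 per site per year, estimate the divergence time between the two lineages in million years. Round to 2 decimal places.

292.40

The sequences differ at 5 of 20 sites (5, 10, 14, 15, 18), so p = 5/20 = 0.25.
d = −(3/4) ln(1 − 4p/3) = −0.75 ln(1 − 0.333333) = −0.75 ln(0.666667)
  = −0.75 × (-0.405465) = 0.304099 substitutions/site.
Under a molecular clock d = 2μt, so t = d/(2μ) = 0.304099 / (2 × 5.2 × 10^-10) = 292.40 million years.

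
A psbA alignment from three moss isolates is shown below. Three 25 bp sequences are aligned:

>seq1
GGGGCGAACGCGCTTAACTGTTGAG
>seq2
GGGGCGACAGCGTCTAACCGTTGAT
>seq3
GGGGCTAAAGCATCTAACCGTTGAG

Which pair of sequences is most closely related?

seq1–seq2: 6/25 differ, p = 0.240, d = 0.289.
seq1–seq3: 6/25 differ, p = 0.240, d = 0.289.
seq2–seq3: 4/25 differ, p = 0.160, d = 0.180.
The smallest distance is between seq2 and seq3.

seq2 and seq3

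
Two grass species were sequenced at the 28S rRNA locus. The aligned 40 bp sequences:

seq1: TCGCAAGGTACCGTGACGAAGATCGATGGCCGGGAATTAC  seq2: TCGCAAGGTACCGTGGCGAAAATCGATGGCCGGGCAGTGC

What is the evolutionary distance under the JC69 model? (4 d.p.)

The sequences differ at 5 of 40 sites (16, 21, 35, 37, 39), so p = 5/40 = 0.125.
d = −(3/4) ln(1 − 4p/3) = −0.75 ln(1 − 0.166667) = −0.75 ln(0.833333)
  = −0.75 × (-0.182322) = 0.136742 substitutions/site.

0.1367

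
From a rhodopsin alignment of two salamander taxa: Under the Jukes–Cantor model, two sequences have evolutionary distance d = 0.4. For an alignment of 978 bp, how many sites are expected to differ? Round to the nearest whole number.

303

Invert JC69: p = (3/4)(1 − e^(−4d/3)) = 0.75 × (1 − e^(-0.533333)) = 0.75 × (1 − 0.586646) = 0.310016.
Expected differing sites = pL ≈ 0.310016 × 978 = 303.195648 ≈ 303.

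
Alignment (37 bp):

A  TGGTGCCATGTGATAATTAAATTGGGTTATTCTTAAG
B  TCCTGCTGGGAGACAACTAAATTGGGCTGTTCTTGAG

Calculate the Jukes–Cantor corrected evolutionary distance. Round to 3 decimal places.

0.379

The sequences differ at 11 of 37 sites, so p = 11/37 ≈ 0.297297.
d = −(3/4) ln(1 − 4p/3) = −0.75 ln(1 − 0.396396) = −0.75 ln(0.603604)
  = −0.75 × (-0.504837) = 0.378628 substitutions/site.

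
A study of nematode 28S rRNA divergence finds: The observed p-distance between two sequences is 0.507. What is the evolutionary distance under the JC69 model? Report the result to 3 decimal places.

0.845

d = −(3/4) ln(1 − 4p/3) = −0.75 ln(1 − 0.676) = −0.75 ln(0.324)
  = −0.75 × (-1.127012) = 0.845259 substitutions/site.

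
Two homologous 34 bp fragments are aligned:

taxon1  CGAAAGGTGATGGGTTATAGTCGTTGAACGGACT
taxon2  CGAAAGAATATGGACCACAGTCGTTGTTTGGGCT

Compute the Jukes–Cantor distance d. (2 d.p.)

The sequences differ at 11 of 34 sites, so p = 11/34 ≈ 0.323529.
d = −(3/4) ln(1 − 4p/3) = −0.75 ln(1 − 0.431372) = −0.75 ln(0.568628)
  = −0.75 × (-0.564529) = 0.423397 substitutions/site.

0.42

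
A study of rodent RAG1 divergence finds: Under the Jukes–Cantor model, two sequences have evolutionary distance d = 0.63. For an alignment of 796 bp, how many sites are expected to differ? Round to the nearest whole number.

339

Invert JC69: p = (3/4)(1 − e^(−4d/3)) = 0.75 × (1 − e^(-0.84)) = 0.75 × (1 − 0.431711) = 0.426217.
Expected differing sites = pL ≈ 0.426217 × 796 = 339.268732 ≈ 339.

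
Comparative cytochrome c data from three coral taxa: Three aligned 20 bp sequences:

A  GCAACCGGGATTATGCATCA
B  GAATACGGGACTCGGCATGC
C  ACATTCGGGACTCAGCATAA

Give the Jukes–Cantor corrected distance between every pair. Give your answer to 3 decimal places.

A–B: 8/20 sites differ → p = 0.4, d = −0.75 ln(1 − 0.533333) = 0.571605 ≈ 0.572.
A–C: 7/20 sites differ → p = 0.35, d = −0.75 ln(1 − 0.466667) = 0.471457 ≈ 0.471.
B–C: 6/20 sites differ → p = 0.3, d = −0.75 ln(1 − 0.4) = 0.383119 ≈ 0.383.

d(A,B) = 0.572, d(A,C) = 0.471, d(B,C) = 0.383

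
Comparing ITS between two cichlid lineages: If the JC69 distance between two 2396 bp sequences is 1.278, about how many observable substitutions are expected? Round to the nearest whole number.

1470

Invert JC69: p = (3/4)(1 − e^(−4d/3)) = 0.75 × (1 − e^(-1.704)) = 0.75 × (1 − 0.181954) = 0.613535.
Expected differing sites = pL ≈ 0.613535 × 2396 = 1470.02986 ≈ 1470.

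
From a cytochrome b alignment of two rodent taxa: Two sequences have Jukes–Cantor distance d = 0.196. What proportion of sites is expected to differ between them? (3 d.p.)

0.172

p = (3/4)(1 − e^(−4d/3)) = 0.75 × (1 − e^(-0.261333)) = 0.75 × (1 − 0.770024) = 0.172482.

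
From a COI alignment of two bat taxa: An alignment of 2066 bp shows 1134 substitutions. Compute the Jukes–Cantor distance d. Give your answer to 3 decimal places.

p = 1134/2066 ≈ 0.548887.
d = −(3/4) ln(1 − 4p/3) = −0.75 ln(1 − 0.731849) = −0.75 ln(0.268151)
  = −0.75 × (-1.316205) = 0.987154 substitutions/site.

0.987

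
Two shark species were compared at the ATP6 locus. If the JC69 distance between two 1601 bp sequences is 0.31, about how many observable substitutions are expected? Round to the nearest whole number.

407

Invert JC69: p = (3/4)(1 − e^(−4d/3)) = 0.75 × (1 − e^(-0.413333)) = 0.75 × (1 − 0.661442) = 0.253919.
Expected differing sites = pL ≈ 0.253919 × 1601 = 406.524319 ≈ 407.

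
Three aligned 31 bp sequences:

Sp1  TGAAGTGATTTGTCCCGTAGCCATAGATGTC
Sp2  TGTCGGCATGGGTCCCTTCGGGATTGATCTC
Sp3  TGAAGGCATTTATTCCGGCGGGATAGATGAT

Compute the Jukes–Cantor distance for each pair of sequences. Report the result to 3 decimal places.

d(Sp1,Sp2) = 0.544, d(Sp1,Sp3) = 0.422, d(Sp2,Sp3) = 0.544

Sp1–Sp2: 12/31 sites differ → p ≈ 0.387097, d = −0.75 ln(1 − 0.516129) = 0.544453 ≈ 0.544.
Sp1–Sp3: 10/31 sites differ → p ≈ 0.322581, d = −0.75 ln(1 − 0.430108) = 0.421731 ≈ 0.422.
Sp2–Sp3: 12/31 sites differ → p ≈ 0.387097, d = −0.75 ln(1 − 0.516129) = 0.544453 ≈ 0.544.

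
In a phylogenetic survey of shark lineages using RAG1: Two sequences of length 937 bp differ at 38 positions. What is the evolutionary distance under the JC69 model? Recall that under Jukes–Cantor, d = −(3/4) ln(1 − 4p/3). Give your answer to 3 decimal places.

p = 38/937 ≈ 0.040555.
d = −(3/4) ln(1 − 4p/3) = −0.75 ln(1 − 0.054073) = −0.75 ln(0.945927)
  = −0.75 × (-0.055590) = 0.041693 substitutions/site.

0.042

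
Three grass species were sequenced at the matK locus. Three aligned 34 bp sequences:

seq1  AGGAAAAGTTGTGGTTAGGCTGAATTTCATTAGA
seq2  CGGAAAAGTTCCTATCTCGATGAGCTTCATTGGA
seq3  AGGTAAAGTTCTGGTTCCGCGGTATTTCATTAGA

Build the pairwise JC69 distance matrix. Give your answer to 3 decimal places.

d(seq1,seq2) = 0.477, d(seq1,seq3) = 0.201, d(seq2,seq3) = 0.535

seq1–seq2: 12/34 sites differ → p ≈ 0.352941, d = −0.75 ln(1 − 0.470588) = 0.476991 ≈ 0.477.
seq1–seq3: 6/34 sites differ → p ≈ 0.176471, d = −0.75 ln(1 − 0.235295) = 0.201199 ≈ 0.201.
seq2–seq3: 13/34 sites differ → p ≈ 0.382353, d = −0.75 ln(1 − 0.509804) = 0.534712 ≈ 0.535.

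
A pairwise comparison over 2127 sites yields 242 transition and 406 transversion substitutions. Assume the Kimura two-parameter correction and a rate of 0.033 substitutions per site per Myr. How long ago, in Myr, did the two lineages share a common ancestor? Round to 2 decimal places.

P = 242/2127 ≈ 0.113775 and Q = 406/2127 ≈ 0.190879.
Under the Kimura two-parameter model, d = −½ ln(1 − 2P − Q) − ¼ ln(1 − 2Q).
1 − 2P − Q = 0.581571, giving −½ ln(0.581571) = 0.271011.
1 − 2Q = 0.618242, giving −¼ ln(0.618242) = 0.120219.
d = 0.271011 + 0.120219 = 0.391230.
Under a molecular clock d = 2μt, so t = d/(2μ) = 0.391230 / (2 × 0.033) = 5.93 Myr.

5.93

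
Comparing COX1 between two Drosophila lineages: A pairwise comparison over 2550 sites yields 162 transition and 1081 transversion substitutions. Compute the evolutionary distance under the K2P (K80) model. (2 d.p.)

0.87

P = 162/2550 ≈ 0.063529 and Q = 1081/2550 ≈ 0.423922.
Under the Kimura two-parameter model, d = −½ ln(1 − 2P − Q) − ¼ ln(1 − 2Q).
1 − 2P − Q = 0.44902, giving −½ ln(0.44902) = 0.400344.
1 − 2Q = 0.152156, giving −¼ ln(0.152156) = 0.470712.
d = 0.400344 + 0.470712 = 0.871056.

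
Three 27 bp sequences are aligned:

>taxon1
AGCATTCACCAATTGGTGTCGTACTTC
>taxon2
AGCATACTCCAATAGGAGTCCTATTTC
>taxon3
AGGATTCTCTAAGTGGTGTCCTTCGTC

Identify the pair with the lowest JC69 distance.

taxon1–taxon2: 6/27 differ, p = 0.222, d = 0.264.
taxon1–taxon3: 7/27 differ, p = 0.259, d = 0.318.
taxon2–taxon3: 9/27 differ, p = 0.333, d = 0.441.
The smallest distance is between taxon1 and taxon2.

taxon1 and taxon2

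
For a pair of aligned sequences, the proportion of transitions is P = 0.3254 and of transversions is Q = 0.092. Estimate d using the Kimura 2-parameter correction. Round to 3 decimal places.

0.730

Under the Kimura two-parameter model, d = −½ ln(1 − 2P − Q) − ¼ ln(1 − 2Q).
1 − 2P − Q = 0.2572, giving −½ ln(0.2572) = 0.678951.
1 − 2Q = 0.816, giving −¼ ln(0.816) = 0.050835.
d = 0.678951 + 0.050835 = 0.729786.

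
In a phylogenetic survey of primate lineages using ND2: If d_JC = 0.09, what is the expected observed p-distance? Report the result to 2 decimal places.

p = (3/4)(1 − e^(−4d/3)) = 0.75 × (1 − e^(-0.12)) = 0.75 × (1 − 0.886920) = 0.084810.

0.08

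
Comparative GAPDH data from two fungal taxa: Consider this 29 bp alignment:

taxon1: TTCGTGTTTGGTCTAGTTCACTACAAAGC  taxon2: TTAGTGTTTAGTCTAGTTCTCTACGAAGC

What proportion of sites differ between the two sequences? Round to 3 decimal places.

The sequences differ at 4 of 29 positions (sites 3, 10, 20, 25).
p = 4/29 = 0.137931… ≈ 0.138 (to 3 d.p.).

0.138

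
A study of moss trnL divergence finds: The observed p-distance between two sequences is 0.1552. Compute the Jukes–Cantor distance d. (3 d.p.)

d = −(3/4) ln(1 − 4p/3) = −0.75 ln(1 − 0.206933) = −0.75 ln(0.793067)
  = −0.75 × (-0.231848) = 0.173886 substitutions/site.

0.174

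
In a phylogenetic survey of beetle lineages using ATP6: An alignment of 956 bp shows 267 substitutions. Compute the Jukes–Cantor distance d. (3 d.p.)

p = 267/956 ≈ 0.279289.
d = −(3/4) ln(1 − 4p/3) = −0.75 ln(1 − 0.372385) = −0.75 ln(0.627615)
  = −0.75 × (-0.465828) = 0.349371 substitutions/site.

0.349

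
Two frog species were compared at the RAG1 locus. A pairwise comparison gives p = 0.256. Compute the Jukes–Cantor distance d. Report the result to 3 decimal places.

d = −(3/4) ln(1 − 4p/3) = −0.75 ln(1 − 0.341333) = −0.75 ln(0.658667)
  = −0.75 × (-0.417537) = 0.313153 substitutions/site.

0.313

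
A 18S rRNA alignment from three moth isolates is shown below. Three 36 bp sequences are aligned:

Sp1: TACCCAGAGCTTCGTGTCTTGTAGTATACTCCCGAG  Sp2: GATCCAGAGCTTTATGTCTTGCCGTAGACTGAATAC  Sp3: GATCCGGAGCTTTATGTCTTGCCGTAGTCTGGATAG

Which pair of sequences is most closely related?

Sp1–Sp2: 12/36 differ, p = 0.333, d = 0.441.
Sp1–Sp3: 13/36 differ, p = 0.361, d = 0.493.
Sp2–Sp3: 4/36 differ, p = 0.111, d = 0.120.
The smallest distance is between Sp2 and Sp3.

Sp2 and Sp3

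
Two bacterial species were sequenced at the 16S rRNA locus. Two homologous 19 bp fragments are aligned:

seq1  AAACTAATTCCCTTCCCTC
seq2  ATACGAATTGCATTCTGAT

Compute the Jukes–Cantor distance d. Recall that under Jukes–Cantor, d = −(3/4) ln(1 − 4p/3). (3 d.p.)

0.618

The sequences differ at 8 of 19 sites (2, 5, 10, 12, 16, 17, 18, 19), so p = 8/19 ≈ 0.421053.
d = −(3/4) ln(1 − 4p/3) = −0.75 ln(1 − 0.561404) = −0.75 ln(0.438596)
  = −0.75 × (-0.824177) = 0.618133 substitutions/site.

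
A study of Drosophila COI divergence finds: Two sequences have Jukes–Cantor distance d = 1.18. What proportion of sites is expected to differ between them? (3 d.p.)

0.594

p = (3/4)(1 − e^(−4d/3)) = 0.75 × (1 − e^(-1.573333)) = 0.75 × (1 − 0.207353) = 0.594485.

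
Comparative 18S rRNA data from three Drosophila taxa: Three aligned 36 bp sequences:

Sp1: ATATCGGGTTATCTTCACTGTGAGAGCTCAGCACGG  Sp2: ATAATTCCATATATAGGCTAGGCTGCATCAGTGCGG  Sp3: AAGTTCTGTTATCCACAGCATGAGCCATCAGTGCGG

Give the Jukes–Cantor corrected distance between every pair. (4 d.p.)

Sp1–Sp2: 19/36 sites differ → p ≈ 0.527778, d = −0.75 ln(1 − 0.703704) = 0.912297 ≈ 0.9123.
Sp1–Sp3: 15/36 sites differ → p ≈ 0.416667, d = −0.75 ln(1 − 0.555556) = 0.608198 ≈ 0.6082.
Sp2–Sp3: 17/36 sites differ → p ≈ 0.472222, d = −0.75 ln(1 − 0.629629) = 0.744938 ≈ 0.7449.

d(Sp1,Sp2) = 0.9123, d(Sp1,Sp3) = 0.6082, d(Sp2,Sp3) = 0.7449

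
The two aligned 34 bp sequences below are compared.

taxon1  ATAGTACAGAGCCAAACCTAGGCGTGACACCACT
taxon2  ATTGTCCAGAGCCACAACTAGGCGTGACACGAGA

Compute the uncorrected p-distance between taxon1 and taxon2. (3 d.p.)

0.206

The sequences differ at 7 of 34 positions (sites 3, 6, 15, 17, 31, 33, 34).
p = 7/34 = 0.205882… ≈ 0.206 (to 3 d.p.).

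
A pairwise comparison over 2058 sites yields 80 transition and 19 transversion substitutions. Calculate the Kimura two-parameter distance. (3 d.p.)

P = 80/2058 ≈ 0.038873 and Q = 19/2058 ≈ 0.009232.
Under the Kimura two-parameter model, d = −½ ln(1 − 2P − Q) − ¼ ln(1 − 2Q).
1 − 2P − Q = 0.913022, giving −½ ln(0.913022) = 0.045498.
1 − 2Q = 0.981536, giving −¼ ln(0.981536) = 0.004659.
d = 0.045498 + 0.004659 = 0.050157.

0.050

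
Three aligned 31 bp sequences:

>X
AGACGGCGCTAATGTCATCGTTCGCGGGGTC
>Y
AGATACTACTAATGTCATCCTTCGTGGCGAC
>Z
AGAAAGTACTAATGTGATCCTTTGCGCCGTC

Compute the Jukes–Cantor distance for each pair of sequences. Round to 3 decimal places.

d(X,Y) = 0.367, d(X,Z) = 0.367, d(Y,Z) = 0.269

X–Y: 9/31 sites differ → p ≈ 0.290323, d = −0.75 ln(1 − 0.387097) = 0.367161 ≈ 0.367.
X–Z: 9/31 sites differ → p ≈ 0.290323, d = −0.75 ln(1 − 0.387097) = 0.367161 ≈ 0.367.
Y–Z: 7/31 sites differ → p ≈ 0.225806, d = −0.75 ln(1 − 0.301075) = 0.268659 ≈ 0.269.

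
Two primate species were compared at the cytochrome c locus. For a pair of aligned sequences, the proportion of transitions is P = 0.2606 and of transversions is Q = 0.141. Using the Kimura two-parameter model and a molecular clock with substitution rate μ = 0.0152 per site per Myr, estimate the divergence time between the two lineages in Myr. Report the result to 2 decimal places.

Under the Kimura two-parameter model, d = −½ ln(1 − 2P − Q) − ¼ ln(1 − 2Q).
1 − 2P − Q = 0.3378, giving −½ ln(0.3378) = 0.542651.
1 − 2Q = 0.718, giving −¼ ln(0.718) = 0.082821.
d = 0.542651 + 0.082821 = 0.625472.
Under a molecular clock d = 2μt, so t = d/(2μ) = 0.625472 / (2 × 0.0152) = 20.57 Myr.

20.57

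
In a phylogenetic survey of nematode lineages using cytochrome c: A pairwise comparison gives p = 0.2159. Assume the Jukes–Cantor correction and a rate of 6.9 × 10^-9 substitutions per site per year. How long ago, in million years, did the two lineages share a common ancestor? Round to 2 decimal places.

d = −(3/4) ln(1 − 4p/3) = −0.75 ln(1 − 0.287867) = −0.75 ln(0.712133)
  = −0.75 × (-0.339491) = 0.254618 substitutions/site.
Under a molecular clock d = 2μt, so t = d/(2μ) = 0.254618 / (2 × 6.9 × 10^-9) = 18.45 million years.

18.45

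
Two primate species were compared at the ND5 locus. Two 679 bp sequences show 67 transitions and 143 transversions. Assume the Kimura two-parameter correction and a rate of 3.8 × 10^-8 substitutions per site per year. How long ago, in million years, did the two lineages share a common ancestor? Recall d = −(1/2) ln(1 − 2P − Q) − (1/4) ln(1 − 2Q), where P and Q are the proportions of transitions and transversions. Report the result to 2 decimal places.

5.25

P = 67/679 ≈ 0.098675 and Q = 143/679 ≈ 0.210604.
Under the Kimura two-parameter model, d = −½ ln(1 − 2P − Q) − ¼ ln(1 − 2Q).
1 − 2P − Q = 0.592046, giving −½ ln(0.592046) = 0.262085.
1 − 2Q = 0.578792, giving −¼ ln(0.578792) = 0.136703.
d = 0.262085 + 0.136703 = 0.398788.
Under a molecular clock d = 2μt, so t = d/(2μ) = 0.398788 / (2 × 3.8 × 10^-8) = 5.25 million years.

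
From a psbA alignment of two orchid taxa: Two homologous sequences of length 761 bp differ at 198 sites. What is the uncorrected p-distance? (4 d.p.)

p = 198/761 = 0.260183… ≈ 0.2602 (to 4 d.p.).

0.2602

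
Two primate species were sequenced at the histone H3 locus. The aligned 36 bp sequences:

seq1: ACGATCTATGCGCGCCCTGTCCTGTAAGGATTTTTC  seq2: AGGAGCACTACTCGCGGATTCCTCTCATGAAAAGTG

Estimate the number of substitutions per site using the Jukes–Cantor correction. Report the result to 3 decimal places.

The sequences differ at 18 of 36 sites, so p = 18/36 = 0.5.
d = −(3/4) ln(1 − 4p/3) = −0.75 ln(1 − 0.666667) = −0.75 ln(0.333333)
  = −0.75 × (-1.098613) = 0.823960 substitutions/site.

0.824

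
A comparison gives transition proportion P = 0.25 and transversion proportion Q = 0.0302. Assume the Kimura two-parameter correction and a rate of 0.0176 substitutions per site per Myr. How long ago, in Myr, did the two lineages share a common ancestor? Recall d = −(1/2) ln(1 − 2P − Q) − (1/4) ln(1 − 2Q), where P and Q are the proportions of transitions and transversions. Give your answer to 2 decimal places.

11.17

Under the Kimura two-parameter model, d = −½ ln(1 − 2P − Q) − ¼ ln(1 − 2Q).
1 − 2P − Q = 0.4698, giving −½ ln(0.4698) = 0.377724.
1 − 2Q = 0.9396, giving −¼ ln(0.9396) = 0.015575.
d = 0.377724 + 0.015575 = 0.393299.
Under a molecular clock d = 2μt, so t = d/(2μ) = 0.393299 / (2 × 0.0176) = 11.17 Myr.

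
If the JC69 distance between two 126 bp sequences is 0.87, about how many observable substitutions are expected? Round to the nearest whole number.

65

Invert JC69: p = (3/4)(1 − e^(−4d/3)) = 0.75 × (1 − e^(-1.16)) = 0.75 × (1 − 0.313486) = 0.514886.
Expected differing sites = pL ≈ 0.514886 × 126 = 64.875636 ≈ 65.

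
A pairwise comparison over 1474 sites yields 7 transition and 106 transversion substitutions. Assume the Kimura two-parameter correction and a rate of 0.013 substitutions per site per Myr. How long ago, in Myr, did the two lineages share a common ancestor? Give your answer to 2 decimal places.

P = 7/1474 ≈ 0.004749 and Q = 106/1474 ≈ 0.071913.
Under the Kimura two-parameter model, d = −½ ln(1 − 2P − Q) − ¼ ln(1 − 2Q).
1 − 2P − Q = 0.918589, giving −½ ln(0.918589) = 0.042458.
1 − 2Q = 0.856174, giving −¼ ln(0.856174) = 0.038820.
d = 0.042458 + 0.038820 = 0.081278.
Under a molecular clock d = 2μt, so t = d/(2μ) = 0.081278 / (2 × 0.013) = 3.13 Myr.

3.13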